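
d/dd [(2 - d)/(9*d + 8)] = -26/(9*d + 8)^2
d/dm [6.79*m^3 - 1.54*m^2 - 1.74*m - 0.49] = 20.37*m^2 - 3.08*m - 1.74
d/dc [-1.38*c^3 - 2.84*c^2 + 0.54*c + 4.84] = -4.14*c^2 - 5.68*c + 0.54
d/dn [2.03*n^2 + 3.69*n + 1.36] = 4.06*n + 3.69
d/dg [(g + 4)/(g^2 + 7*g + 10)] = (g^2 + 7*g - (g + 4)*(2*g + 7) + 10)/(g^2 + 7*g + 10)^2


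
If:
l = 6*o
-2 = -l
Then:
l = 2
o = 1/3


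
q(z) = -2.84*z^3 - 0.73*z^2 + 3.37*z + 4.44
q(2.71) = -48.31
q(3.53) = -117.68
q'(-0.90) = -2.22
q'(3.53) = -107.95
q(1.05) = 3.89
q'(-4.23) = -142.90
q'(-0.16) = 3.39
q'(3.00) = -77.69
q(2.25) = -24.02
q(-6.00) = 571.38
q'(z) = -8.52*z^2 - 1.46*z + 3.37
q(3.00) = -68.70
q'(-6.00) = -294.59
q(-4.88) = 300.66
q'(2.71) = -63.16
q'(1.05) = -7.56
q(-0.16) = 3.89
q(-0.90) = 2.89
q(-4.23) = 192.07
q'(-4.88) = -192.40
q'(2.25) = -43.05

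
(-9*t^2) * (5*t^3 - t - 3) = -45*t^5 + 9*t^3 + 27*t^2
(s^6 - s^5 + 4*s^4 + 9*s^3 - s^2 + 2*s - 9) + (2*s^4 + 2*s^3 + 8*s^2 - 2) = s^6 - s^5 + 6*s^4 + 11*s^3 + 7*s^2 + 2*s - 11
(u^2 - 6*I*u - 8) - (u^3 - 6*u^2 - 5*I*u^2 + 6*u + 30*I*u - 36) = -u^3 + 7*u^2 + 5*I*u^2 - 6*u - 36*I*u + 28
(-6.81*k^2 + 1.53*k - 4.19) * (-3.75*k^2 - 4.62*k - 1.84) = 25.5375*k^4 + 25.7247*k^3 + 21.1743*k^2 + 16.5426*k + 7.7096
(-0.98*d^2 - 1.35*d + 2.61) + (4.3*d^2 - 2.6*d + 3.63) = 3.32*d^2 - 3.95*d + 6.24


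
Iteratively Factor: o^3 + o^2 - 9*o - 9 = (o + 3)*(o^2 - 2*o - 3) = (o + 1)*(o + 3)*(o - 3)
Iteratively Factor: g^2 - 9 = (g + 3)*(g - 3)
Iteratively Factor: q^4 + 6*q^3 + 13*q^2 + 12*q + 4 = (q + 1)*(q^3 + 5*q^2 + 8*q + 4) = (q + 1)*(q + 2)*(q^2 + 3*q + 2) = (q + 1)^2*(q + 2)*(q + 2)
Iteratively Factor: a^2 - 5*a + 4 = (a - 1)*(a - 4)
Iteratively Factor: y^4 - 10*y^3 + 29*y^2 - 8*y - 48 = (y - 3)*(y^3 - 7*y^2 + 8*y + 16) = (y - 4)*(y - 3)*(y^2 - 3*y - 4) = (y - 4)*(y - 3)*(y + 1)*(y - 4)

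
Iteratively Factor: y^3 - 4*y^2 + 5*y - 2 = (y - 2)*(y^2 - 2*y + 1) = (y - 2)*(y - 1)*(y - 1)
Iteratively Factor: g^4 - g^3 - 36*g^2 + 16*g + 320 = (g + 4)*(g^3 - 5*g^2 - 16*g + 80) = (g - 4)*(g + 4)*(g^2 - g - 20) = (g - 5)*(g - 4)*(g + 4)*(g + 4)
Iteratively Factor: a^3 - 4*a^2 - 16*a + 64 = (a - 4)*(a^2 - 16) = (a - 4)*(a + 4)*(a - 4)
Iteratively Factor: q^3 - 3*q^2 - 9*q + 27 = (q - 3)*(q^2 - 9) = (q - 3)*(q + 3)*(q - 3)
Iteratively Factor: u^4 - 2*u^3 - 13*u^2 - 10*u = (u)*(u^3 - 2*u^2 - 13*u - 10) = u*(u - 5)*(u^2 + 3*u + 2) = u*(u - 5)*(u + 2)*(u + 1)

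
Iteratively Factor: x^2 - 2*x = (x - 2)*(x)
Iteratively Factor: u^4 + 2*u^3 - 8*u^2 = (u)*(u^3 + 2*u^2 - 8*u) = u*(u + 4)*(u^2 - 2*u) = u*(u - 2)*(u + 4)*(u)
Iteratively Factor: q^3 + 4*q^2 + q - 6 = (q + 3)*(q^2 + q - 2) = (q - 1)*(q + 3)*(q + 2)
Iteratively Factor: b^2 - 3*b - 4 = (b - 4)*(b + 1)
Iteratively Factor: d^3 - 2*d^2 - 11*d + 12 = (d - 1)*(d^2 - d - 12) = (d - 1)*(d + 3)*(d - 4)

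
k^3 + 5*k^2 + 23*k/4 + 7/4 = (k + 1/2)*(k + 1)*(k + 7/2)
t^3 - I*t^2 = t^2*(t - I)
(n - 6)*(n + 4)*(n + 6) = n^3 + 4*n^2 - 36*n - 144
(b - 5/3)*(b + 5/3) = b^2 - 25/9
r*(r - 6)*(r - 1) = r^3 - 7*r^2 + 6*r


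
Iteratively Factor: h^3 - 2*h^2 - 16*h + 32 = (h + 4)*(h^2 - 6*h + 8) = (h - 2)*(h + 4)*(h - 4)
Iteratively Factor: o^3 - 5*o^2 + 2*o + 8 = (o + 1)*(o^2 - 6*o + 8) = (o - 2)*(o + 1)*(o - 4)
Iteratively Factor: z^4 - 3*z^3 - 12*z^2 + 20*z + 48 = (z - 4)*(z^3 + z^2 - 8*z - 12) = (z - 4)*(z + 2)*(z^2 - z - 6) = (z - 4)*(z + 2)^2*(z - 3)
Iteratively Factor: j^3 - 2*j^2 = (j)*(j^2 - 2*j) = j^2*(j - 2)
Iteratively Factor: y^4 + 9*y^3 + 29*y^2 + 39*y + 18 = (y + 3)*(y^3 + 6*y^2 + 11*y + 6) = (y + 2)*(y + 3)*(y^2 + 4*y + 3) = (y + 2)*(y + 3)^2*(y + 1)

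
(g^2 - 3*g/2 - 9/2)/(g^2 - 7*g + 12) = (g + 3/2)/(g - 4)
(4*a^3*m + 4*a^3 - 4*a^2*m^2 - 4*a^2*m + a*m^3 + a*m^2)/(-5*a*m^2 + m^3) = a*(-4*a^2*m - 4*a^2 + 4*a*m^2 + 4*a*m - m^3 - m^2)/(m^2*(5*a - m))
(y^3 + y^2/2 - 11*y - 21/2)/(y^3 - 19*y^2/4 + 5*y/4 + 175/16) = 8*(y^2 + 4*y + 3)/(8*y^2 - 10*y - 25)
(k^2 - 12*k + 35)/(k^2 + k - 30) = (k - 7)/(k + 6)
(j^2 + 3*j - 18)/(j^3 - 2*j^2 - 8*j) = (-j^2 - 3*j + 18)/(j*(-j^2 + 2*j + 8))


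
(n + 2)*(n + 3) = n^2 + 5*n + 6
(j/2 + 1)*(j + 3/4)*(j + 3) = j^3/2 + 23*j^2/8 + 39*j/8 + 9/4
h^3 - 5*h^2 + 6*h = h*(h - 3)*(h - 2)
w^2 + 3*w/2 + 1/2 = (w + 1/2)*(w + 1)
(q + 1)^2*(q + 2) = q^3 + 4*q^2 + 5*q + 2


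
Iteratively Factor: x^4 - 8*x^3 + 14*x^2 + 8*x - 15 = (x + 1)*(x^3 - 9*x^2 + 23*x - 15) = (x - 5)*(x + 1)*(x^2 - 4*x + 3) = (x - 5)*(x - 1)*(x + 1)*(x - 3)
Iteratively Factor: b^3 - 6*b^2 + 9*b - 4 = (b - 4)*(b^2 - 2*b + 1) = (b - 4)*(b - 1)*(b - 1)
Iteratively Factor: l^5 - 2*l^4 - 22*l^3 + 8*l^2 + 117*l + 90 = (l + 3)*(l^4 - 5*l^3 - 7*l^2 + 29*l + 30) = (l + 1)*(l + 3)*(l^3 - 6*l^2 - l + 30) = (l + 1)*(l + 2)*(l + 3)*(l^2 - 8*l + 15) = (l - 3)*(l + 1)*(l + 2)*(l + 3)*(l - 5)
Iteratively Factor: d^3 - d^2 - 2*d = (d)*(d^2 - d - 2) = d*(d - 2)*(d + 1)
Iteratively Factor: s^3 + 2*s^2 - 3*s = (s + 3)*(s^2 - s) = (s - 1)*(s + 3)*(s)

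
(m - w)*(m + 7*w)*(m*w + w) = m^3*w + 6*m^2*w^2 + m^2*w - 7*m*w^3 + 6*m*w^2 - 7*w^3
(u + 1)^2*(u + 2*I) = u^3 + 2*u^2 + 2*I*u^2 + u + 4*I*u + 2*I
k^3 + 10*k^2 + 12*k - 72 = (k - 2)*(k + 6)^2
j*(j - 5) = j^2 - 5*j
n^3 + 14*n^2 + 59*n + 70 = (n + 2)*(n + 5)*(n + 7)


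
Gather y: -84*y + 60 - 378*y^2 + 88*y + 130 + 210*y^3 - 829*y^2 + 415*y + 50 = 210*y^3 - 1207*y^2 + 419*y + 240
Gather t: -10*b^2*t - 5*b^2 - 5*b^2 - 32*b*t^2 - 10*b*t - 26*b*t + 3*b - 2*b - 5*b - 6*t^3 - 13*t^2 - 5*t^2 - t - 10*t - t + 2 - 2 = -10*b^2 - 4*b - 6*t^3 + t^2*(-32*b - 18) + t*(-10*b^2 - 36*b - 12)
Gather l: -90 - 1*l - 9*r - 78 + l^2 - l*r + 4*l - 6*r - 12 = l^2 + l*(3 - r) - 15*r - 180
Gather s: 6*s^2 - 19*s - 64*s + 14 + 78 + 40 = 6*s^2 - 83*s + 132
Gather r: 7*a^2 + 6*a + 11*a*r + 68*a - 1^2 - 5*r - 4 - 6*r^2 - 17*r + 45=7*a^2 + 74*a - 6*r^2 + r*(11*a - 22) + 40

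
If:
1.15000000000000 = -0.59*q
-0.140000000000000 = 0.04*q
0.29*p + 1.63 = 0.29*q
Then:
No Solution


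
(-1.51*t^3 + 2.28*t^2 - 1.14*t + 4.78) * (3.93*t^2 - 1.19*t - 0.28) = -5.9343*t^5 + 10.7573*t^4 - 6.7706*t^3 + 19.5036*t^2 - 5.369*t - 1.3384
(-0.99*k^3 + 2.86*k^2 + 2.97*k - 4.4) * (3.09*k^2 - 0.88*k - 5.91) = -3.0591*k^5 + 9.7086*k^4 + 12.5114*k^3 - 33.1122*k^2 - 13.6807*k + 26.004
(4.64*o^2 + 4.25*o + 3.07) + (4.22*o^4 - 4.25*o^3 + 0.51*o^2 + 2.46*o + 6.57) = 4.22*o^4 - 4.25*o^3 + 5.15*o^2 + 6.71*o + 9.64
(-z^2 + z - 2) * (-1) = z^2 - z + 2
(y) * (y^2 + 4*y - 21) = y^3 + 4*y^2 - 21*y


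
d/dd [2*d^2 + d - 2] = 4*d + 1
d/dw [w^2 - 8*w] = 2*w - 8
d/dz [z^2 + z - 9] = 2*z + 1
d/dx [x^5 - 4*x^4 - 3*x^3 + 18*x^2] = x*(5*x^3 - 16*x^2 - 9*x + 36)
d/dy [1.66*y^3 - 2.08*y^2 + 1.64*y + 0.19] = 4.98*y^2 - 4.16*y + 1.64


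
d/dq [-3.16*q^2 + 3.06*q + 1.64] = 3.06 - 6.32*q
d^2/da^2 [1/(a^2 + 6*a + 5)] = 2*(-a^2 - 6*a + 4*(a + 3)^2 - 5)/(a^2 + 6*a + 5)^3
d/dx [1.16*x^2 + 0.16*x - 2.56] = 2.32*x + 0.16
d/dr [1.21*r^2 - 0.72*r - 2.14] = 2.42*r - 0.72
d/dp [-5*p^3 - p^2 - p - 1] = -15*p^2 - 2*p - 1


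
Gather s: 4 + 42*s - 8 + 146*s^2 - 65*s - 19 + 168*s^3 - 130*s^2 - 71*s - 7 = 168*s^3 + 16*s^2 - 94*s - 30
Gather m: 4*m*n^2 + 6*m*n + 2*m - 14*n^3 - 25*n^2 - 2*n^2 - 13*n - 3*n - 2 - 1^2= m*(4*n^2 + 6*n + 2) - 14*n^3 - 27*n^2 - 16*n - 3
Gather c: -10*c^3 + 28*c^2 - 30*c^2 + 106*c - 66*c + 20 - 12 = -10*c^3 - 2*c^2 + 40*c + 8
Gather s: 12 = 12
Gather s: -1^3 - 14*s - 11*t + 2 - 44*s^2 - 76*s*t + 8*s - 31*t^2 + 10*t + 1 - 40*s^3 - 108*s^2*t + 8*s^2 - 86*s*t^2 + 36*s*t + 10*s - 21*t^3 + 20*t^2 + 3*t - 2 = -40*s^3 + s^2*(-108*t - 36) + s*(-86*t^2 - 40*t + 4) - 21*t^3 - 11*t^2 + 2*t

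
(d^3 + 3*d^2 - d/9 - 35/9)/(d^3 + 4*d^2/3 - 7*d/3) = (d + 5/3)/d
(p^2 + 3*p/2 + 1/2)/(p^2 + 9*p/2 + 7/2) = (2*p + 1)/(2*p + 7)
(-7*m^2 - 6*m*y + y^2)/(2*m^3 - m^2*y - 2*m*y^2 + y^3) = (-7*m + y)/(2*m^2 - 3*m*y + y^2)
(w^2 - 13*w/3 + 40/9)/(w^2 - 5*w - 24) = (-9*w^2 + 39*w - 40)/(9*(-w^2 + 5*w + 24))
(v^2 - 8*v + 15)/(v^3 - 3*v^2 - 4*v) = (-v^2 + 8*v - 15)/(v*(-v^2 + 3*v + 4))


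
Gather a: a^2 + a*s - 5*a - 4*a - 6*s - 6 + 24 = a^2 + a*(s - 9) - 6*s + 18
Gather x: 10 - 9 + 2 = 3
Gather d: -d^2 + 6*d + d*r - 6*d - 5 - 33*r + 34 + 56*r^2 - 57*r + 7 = -d^2 + d*r + 56*r^2 - 90*r + 36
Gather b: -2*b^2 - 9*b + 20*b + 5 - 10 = -2*b^2 + 11*b - 5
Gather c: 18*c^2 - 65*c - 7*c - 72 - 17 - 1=18*c^2 - 72*c - 90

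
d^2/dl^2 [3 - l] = 0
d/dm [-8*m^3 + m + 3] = 1 - 24*m^2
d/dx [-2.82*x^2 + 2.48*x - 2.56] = 2.48 - 5.64*x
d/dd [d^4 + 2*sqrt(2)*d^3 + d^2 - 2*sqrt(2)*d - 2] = 4*d^3 + 6*sqrt(2)*d^2 + 2*d - 2*sqrt(2)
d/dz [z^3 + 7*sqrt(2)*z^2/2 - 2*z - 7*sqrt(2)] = 3*z^2 + 7*sqrt(2)*z - 2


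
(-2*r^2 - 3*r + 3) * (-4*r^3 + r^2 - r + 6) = 8*r^5 + 10*r^4 - 13*r^3 - 6*r^2 - 21*r + 18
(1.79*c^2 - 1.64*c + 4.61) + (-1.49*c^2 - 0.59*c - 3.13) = 0.3*c^2 - 2.23*c + 1.48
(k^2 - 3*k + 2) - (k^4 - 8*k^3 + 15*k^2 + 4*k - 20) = -k^4 + 8*k^3 - 14*k^2 - 7*k + 22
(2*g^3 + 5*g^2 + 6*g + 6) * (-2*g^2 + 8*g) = -4*g^5 + 6*g^4 + 28*g^3 + 36*g^2 + 48*g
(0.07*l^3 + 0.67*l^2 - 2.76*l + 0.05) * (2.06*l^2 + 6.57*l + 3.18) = 0.1442*l^5 + 1.8401*l^4 - 1.0611*l^3 - 15.8996*l^2 - 8.4483*l + 0.159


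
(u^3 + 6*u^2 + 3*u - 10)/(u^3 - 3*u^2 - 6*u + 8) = (u + 5)/(u - 4)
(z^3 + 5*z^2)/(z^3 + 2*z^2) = (z + 5)/(z + 2)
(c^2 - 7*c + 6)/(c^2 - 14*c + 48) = (c - 1)/(c - 8)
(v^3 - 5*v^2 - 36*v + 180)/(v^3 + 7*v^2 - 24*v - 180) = (v - 6)/(v + 6)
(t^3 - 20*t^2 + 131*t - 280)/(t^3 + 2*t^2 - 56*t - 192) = (t^2 - 12*t + 35)/(t^2 + 10*t + 24)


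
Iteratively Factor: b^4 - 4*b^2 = (b)*(b^3 - 4*b) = b*(b - 2)*(b^2 + 2*b) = b^2*(b - 2)*(b + 2)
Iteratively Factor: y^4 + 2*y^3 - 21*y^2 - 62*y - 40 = (y + 2)*(y^3 - 21*y - 20) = (y - 5)*(y + 2)*(y^2 + 5*y + 4) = (y - 5)*(y + 2)*(y + 4)*(y + 1)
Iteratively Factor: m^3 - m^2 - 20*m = (m - 5)*(m^2 + 4*m) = m*(m - 5)*(m + 4)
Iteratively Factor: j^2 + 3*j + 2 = (j + 1)*(j + 2)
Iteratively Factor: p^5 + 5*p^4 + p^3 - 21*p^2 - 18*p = (p + 3)*(p^4 + 2*p^3 - 5*p^2 - 6*p) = (p + 3)^2*(p^3 - p^2 - 2*p) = (p + 1)*(p + 3)^2*(p^2 - 2*p) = p*(p + 1)*(p + 3)^2*(p - 2)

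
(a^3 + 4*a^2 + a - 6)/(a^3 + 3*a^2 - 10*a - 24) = (a^2 + 2*a - 3)/(a^2 + a - 12)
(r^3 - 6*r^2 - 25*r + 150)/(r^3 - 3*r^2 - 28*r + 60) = (r - 5)/(r - 2)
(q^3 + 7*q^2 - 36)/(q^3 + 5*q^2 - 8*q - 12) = (q + 3)/(q + 1)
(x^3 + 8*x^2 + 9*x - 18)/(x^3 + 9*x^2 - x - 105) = (x^3 + 8*x^2 + 9*x - 18)/(x^3 + 9*x^2 - x - 105)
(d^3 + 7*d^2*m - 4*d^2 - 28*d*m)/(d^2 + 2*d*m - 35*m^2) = d*(d - 4)/(d - 5*m)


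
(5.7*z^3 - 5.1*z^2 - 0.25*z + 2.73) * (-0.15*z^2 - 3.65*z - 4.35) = -0.855*z^5 - 20.04*z^4 - 6.1425*z^3 + 22.688*z^2 - 8.877*z - 11.8755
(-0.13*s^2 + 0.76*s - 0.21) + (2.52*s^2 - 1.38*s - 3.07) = 2.39*s^2 - 0.62*s - 3.28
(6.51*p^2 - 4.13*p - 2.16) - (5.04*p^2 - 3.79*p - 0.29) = 1.47*p^2 - 0.34*p - 1.87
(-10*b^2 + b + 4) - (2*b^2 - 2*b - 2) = -12*b^2 + 3*b + 6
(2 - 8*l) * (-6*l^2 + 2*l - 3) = 48*l^3 - 28*l^2 + 28*l - 6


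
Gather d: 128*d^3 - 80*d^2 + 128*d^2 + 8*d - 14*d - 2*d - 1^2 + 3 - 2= 128*d^3 + 48*d^2 - 8*d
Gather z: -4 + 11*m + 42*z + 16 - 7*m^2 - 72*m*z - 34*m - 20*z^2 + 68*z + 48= -7*m^2 - 23*m - 20*z^2 + z*(110 - 72*m) + 60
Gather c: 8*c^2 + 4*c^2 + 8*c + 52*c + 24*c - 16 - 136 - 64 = 12*c^2 + 84*c - 216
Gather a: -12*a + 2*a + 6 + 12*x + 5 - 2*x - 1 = -10*a + 10*x + 10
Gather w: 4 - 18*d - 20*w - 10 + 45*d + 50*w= 27*d + 30*w - 6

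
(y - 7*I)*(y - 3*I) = y^2 - 10*I*y - 21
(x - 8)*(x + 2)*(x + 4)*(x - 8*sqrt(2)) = x^4 - 8*sqrt(2)*x^3 - 2*x^3 - 40*x^2 + 16*sqrt(2)*x^2 - 64*x + 320*sqrt(2)*x + 512*sqrt(2)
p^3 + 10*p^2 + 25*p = p*(p + 5)^2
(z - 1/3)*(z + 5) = z^2 + 14*z/3 - 5/3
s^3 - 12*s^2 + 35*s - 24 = (s - 8)*(s - 3)*(s - 1)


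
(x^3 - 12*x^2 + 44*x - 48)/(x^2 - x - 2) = (x^2 - 10*x + 24)/(x + 1)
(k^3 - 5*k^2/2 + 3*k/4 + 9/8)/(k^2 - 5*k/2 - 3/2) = (k^2 - 3*k + 9/4)/(k - 3)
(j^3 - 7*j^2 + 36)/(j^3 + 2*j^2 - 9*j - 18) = (j - 6)/(j + 3)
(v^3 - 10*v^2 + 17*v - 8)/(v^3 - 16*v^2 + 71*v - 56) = (v - 1)/(v - 7)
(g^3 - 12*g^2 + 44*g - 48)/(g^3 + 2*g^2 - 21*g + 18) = (g^3 - 12*g^2 + 44*g - 48)/(g^3 + 2*g^2 - 21*g + 18)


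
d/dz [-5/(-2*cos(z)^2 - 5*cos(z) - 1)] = 5*(4*cos(z) + 5)*sin(z)/(5*cos(z) + cos(2*z) + 2)^2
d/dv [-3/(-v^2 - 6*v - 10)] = 6*(-v - 3)/(v^2 + 6*v + 10)^2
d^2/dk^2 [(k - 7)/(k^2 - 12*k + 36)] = 2*(k - 9)/(k^4 - 24*k^3 + 216*k^2 - 864*k + 1296)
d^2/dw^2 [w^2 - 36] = 2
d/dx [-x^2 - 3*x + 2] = -2*x - 3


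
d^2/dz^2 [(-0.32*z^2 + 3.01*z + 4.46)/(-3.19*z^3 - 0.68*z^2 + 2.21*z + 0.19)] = (6.512704*z^6 - 183.780366*z^5 - 570.264816*z^4 - 196.341038*z^3 + 154.637232*z^2 + 21.66234*z - 42.167734)/(32.461759*z^9 + 20.759244*z^8 - 63.042375*z^7 - 34.249537*z^6 + 41.202237*z^5 + 17.736882*z^4 - 8.735192*z^3 - 2.710293*z^2 - 0.239343*z - 0.006859)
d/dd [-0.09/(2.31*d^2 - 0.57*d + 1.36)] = (0.4158*d - 0.0513)/(2.31*d^2 - 0.57*d + 1.36)^2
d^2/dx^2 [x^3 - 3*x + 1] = 6*x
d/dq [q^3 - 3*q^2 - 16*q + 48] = 3*q^2 - 6*q - 16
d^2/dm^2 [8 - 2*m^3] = -12*m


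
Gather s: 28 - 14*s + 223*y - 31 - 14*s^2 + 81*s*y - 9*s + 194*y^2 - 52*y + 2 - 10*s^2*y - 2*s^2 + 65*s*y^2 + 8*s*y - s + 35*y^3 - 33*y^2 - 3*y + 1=s^2*(-10*y - 16) + s*(65*y^2 + 89*y - 24) + 35*y^3 + 161*y^2 + 168*y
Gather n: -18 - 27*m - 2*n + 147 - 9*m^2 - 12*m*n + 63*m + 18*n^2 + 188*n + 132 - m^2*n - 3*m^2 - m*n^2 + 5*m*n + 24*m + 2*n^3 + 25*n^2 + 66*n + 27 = -12*m^2 + 60*m + 2*n^3 + n^2*(43 - m) + n*(-m^2 - 7*m + 252) + 288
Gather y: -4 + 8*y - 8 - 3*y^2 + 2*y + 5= -3*y^2 + 10*y - 7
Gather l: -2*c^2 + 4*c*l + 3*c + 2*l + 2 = -2*c^2 + 3*c + l*(4*c + 2) + 2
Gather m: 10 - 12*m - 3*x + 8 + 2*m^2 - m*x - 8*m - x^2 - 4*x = 2*m^2 + m*(-x - 20) - x^2 - 7*x + 18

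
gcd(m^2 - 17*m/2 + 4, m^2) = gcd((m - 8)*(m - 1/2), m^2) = 1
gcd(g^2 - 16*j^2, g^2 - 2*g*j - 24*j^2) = g + 4*j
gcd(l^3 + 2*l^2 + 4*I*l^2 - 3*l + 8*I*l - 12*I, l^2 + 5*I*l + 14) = 1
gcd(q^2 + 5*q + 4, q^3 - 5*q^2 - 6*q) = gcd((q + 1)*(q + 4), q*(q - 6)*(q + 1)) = q + 1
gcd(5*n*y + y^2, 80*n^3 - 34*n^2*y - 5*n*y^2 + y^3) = 5*n + y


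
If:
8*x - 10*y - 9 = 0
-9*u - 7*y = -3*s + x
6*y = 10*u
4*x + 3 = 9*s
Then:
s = 645/719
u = 99/1438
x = 912/719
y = 165/1438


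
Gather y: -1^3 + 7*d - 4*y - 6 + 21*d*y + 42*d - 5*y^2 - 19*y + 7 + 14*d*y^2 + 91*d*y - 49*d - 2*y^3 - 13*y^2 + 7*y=-2*y^3 + y^2*(14*d - 18) + y*(112*d - 16)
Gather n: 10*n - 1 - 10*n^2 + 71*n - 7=-10*n^2 + 81*n - 8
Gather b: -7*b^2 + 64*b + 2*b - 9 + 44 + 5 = -7*b^2 + 66*b + 40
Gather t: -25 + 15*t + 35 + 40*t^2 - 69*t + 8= 40*t^2 - 54*t + 18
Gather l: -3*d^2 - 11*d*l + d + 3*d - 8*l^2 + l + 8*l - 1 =-3*d^2 + 4*d - 8*l^2 + l*(9 - 11*d) - 1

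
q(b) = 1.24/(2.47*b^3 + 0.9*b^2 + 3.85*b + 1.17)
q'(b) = 1.24*(-7.41*b^2 - 1.8*b - 3.85)/(2.47*b^3 + 0.9*b^2 + 3.85*b + 1.17)^2 = (-9.1884*b^2 - 2.232*b - 4.774)/(2.47*b^3 + 0.9*b^2 + 3.85*b + 1.17)^2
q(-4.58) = -0.01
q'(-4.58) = -0.00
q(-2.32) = -0.04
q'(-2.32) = -0.04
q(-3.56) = -0.01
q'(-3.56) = -0.01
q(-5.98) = -0.00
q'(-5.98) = -0.00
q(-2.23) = -0.04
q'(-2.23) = -0.05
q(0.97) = 0.15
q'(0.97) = -0.24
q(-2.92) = -0.02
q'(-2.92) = -0.02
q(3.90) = 0.01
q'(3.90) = -0.00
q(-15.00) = -0.00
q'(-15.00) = -0.00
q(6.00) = 0.00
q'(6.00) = -0.00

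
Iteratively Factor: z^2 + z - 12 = (z + 4)*(z - 3)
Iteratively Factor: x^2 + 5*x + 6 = (x + 3)*(x + 2)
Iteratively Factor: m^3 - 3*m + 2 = (m + 2)*(m^2 - 2*m + 1) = (m - 1)*(m + 2)*(m - 1)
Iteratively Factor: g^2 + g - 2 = (g + 2)*(g - 1)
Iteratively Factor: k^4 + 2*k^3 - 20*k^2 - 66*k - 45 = (k - 5)*(k^3 + 7*k^2 + 15*k + 9) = (k - 5)*(k + 1)*(k^2 + 6*k + 9) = (k - 5)*(k + 1)*(k + 3)*(k + 3)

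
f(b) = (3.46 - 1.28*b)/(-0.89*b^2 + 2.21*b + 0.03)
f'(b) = (3.46 - 1.28*b)*(1.78*b - 2.21)/(-0.89*b^2 + 2.21*b + 0.03)^2 - 1.28/(-0.89*b^2 + 2.21*b + 0.03)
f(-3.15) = -0.48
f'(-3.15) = -0.15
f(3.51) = 0.33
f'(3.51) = -0.01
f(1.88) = 1.01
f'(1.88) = -0.12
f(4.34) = 0.29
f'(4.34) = -0.05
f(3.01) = 0.28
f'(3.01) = 0.28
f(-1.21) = -1.27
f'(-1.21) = -1.08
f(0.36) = 4.22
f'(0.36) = -11.13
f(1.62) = 1.09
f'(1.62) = -0.43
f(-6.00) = -0.25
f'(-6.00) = -0.04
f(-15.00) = -0.10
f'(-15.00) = -0.01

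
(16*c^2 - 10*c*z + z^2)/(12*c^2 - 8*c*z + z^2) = (-8*c + z)/(-6*c + z)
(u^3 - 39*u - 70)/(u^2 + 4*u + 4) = (u^2 - 2*u - 35)/(u + 2)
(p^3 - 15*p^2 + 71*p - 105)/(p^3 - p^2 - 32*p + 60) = (p^2 - 10*p + 21)/(p^2 + 4*p - 12)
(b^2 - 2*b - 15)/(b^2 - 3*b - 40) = (-b^2 + 2*b + 15)/(-b^2 + 3*b + 40)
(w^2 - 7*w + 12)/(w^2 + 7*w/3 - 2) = 3*(w^2 - 7*w + 12)/(3*w^2 + 7*w - 6)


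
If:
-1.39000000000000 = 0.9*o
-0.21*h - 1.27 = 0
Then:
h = -6.05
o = -1.54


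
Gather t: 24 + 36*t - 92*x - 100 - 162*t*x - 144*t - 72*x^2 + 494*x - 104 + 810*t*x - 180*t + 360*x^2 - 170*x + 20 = t*(648*x - 288) + 288*x^2 + 232*x - 160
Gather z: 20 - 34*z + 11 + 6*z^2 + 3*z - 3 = 6*z^2 - 31*z + 28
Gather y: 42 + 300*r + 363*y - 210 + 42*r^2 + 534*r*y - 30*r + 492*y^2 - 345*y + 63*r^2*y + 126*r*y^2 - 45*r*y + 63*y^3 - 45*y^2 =42*r^2 + 270*r + 63*y^3 + y^2*(126*r + 447) + y*(63*r^2 + 489*r + 18) - 168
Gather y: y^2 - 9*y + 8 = y^2 - 9*y + 8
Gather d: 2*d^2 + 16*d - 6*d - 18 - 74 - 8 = 2*d^2 + 10*d - 100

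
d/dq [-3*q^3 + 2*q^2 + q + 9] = -9*q^2 + 4*q + 1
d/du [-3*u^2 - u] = -6*u - 1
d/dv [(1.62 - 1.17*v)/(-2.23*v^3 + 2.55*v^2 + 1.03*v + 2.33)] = (-5.2182*v^3 + 13.8213*v^2 - 8.262*v - 4.3947)/(4.9729*v^6 - 11.373*v^5 + 1.9087*v^4 - 5.1388*v^3 + 12.9439*v^2 + 4.7998*v + 5.4289)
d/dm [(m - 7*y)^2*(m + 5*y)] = 3*(m - 7*y)*(m + y)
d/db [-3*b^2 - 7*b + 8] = -6*b - 7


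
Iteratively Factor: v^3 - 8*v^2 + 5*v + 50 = (v - 5)*(v^2 - 3*v - 10) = (v - 5)^2*(v + 2)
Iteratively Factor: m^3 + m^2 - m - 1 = (m - 1)*(m^2 + 2*m + 1) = (m - 1)*(m + 1)*(m + 1)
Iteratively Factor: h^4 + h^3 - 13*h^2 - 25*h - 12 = (h + 1)*(h^3 - 13*h - 12) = (h + 1)*(h + 3)*(h^2 - 3*h - 4) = (h - 4)*(h + 1)*(h + 3)*(h + 1)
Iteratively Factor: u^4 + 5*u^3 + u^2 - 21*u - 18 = (u + 3)*(u^3 + 2*u^2 - 5*u - 6) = (u + 1)*(u + 3)*(u^2 + u - 6) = (u - 2)*(u + 1)*(u + 3)*(u + 3)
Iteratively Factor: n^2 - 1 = (n - 1)*(n + 1)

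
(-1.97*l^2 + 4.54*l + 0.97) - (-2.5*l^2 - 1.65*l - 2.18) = 0.53*l^2 + 6.19*l + 3.15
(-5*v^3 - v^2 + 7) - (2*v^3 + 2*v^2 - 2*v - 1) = -7*v^3 - 3*v^2 + 2*v + 8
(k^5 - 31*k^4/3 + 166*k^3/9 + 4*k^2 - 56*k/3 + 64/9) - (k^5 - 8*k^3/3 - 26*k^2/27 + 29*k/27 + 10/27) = -31*k^4/3 + 190*k^3/9 + 134*k^2/27 - 533*k/27 + 182/27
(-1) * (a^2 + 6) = -a^2 - 6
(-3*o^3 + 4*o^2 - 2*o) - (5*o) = -3*o^3 + 4*o^2 - 7*o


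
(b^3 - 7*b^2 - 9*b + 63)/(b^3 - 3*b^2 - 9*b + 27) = (b - 7)/(b - 3)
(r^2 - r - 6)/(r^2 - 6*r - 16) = (r - 3)/(r - 8)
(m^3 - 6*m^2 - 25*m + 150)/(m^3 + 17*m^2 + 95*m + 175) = (m^2 - 11*m + 30)/(m^2 + 12*m + 35)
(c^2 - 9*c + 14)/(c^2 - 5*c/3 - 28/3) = 3*(-c^2 + 9*c - 14)/(-3*c^2 + 5*c + 28)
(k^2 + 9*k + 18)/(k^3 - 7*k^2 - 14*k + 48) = (k + 6)/(k^2 - 10*k + 16)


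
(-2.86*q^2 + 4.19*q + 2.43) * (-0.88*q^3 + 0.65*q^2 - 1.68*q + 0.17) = 2.5168*q^5 - 5.5462*q^4 + 5.3899*q^3 - 5.9459*q^2 - 3.3701*q + 0.4131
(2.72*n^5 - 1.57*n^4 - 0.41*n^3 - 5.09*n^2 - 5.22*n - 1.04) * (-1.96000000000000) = -5.3312*n^5 + 3.0772*n^4 + 0.8036*n^3 + 9.9764*n^2 + 10.2312*n + 2.0384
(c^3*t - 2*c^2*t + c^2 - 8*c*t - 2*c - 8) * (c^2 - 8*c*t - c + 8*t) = c^5*t - 8*c^4*t^2 - 3*c^4*t + c^4 + 24*c^3*t^2 - 14*c^3*t - 3*c^3 + 48*c^2*t^2 + 32*c^2*t - 6*c^2 - 64*c*t^2 + 48*c*t + 8*c - 64*t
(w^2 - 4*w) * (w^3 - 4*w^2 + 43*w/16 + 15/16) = w^5 - 8*w^4 + 299*w^3/16 - 157*w^2/16 - 15*w/4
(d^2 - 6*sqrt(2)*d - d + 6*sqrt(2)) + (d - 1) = d^2 - 6*sqrt(2)*d - 1 + 6*sqrt(2)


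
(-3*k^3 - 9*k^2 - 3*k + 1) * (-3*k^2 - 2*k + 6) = 9*k^5 + 33*k^4 + 9*k^3 - 51*k^2 - 20*k + 6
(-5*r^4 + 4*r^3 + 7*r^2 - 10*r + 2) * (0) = 0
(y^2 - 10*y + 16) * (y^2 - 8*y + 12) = y^4 - 18*y^3 + 108*y^2 - 248*y + 192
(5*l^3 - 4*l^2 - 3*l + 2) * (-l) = -5*l^4 + 4*l^3 + 3*l^2 - 2*l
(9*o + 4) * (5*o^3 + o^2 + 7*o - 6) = 45*o^4 + 29*o^3 + 67*o^2 - 26*o - 24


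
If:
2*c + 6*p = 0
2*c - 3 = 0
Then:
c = 3/2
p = -1/2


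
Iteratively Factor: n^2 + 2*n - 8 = (n + 4)*(n - 2)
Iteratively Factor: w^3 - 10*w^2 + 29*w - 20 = (w - 4)*(w^2 - 6*w + 5) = (w - 4)*(w - 1)*(w - 5)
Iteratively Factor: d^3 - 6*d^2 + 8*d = (d - 2)*(d^2 - 4*d) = d*(d - 2)*(d - 4)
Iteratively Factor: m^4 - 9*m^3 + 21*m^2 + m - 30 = (m + 1)*(m^3 - 10*m^2 + 31*m - 30) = (m - 3)*(m + 1)*(m^2 - 7*m + 10) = (m - 3)*(m - 2)*(m + 1)*(m - 5)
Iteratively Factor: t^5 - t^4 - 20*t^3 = (t - 5)*(t^4 + 4*t^3) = t*(t - 5)*(t^3 + 4*t^2) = t^2*(t - 5)*(t^2 + 4*t) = t^2*(t - 5)*(t + 4)*(t)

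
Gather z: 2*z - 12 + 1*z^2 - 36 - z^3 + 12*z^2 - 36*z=-z^3 + 13*z^2 - 34*z - 48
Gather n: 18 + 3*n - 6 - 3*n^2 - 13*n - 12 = -3*n^2 - 10*n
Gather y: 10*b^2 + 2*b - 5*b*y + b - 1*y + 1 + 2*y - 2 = 10*b^2 + 3*b + y*(1 - 5*b) - 1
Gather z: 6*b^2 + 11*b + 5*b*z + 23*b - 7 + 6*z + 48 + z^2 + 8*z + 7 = 6*b^2 + 34*b + z^2 + z*(5*b + 14) + 48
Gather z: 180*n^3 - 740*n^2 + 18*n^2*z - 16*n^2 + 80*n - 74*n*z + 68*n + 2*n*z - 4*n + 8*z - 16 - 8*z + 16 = 180*n^3 - 756*n^2 + 144*n + z*(18*n^2 - 72*n)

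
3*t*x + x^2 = x*(3*t + x)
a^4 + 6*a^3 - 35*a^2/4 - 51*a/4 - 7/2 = (a - 2)*(a + 1/2)^2*(a + 7)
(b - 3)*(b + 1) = b^2 - 2*b - 3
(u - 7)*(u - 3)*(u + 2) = u^3 - 8*u^2 + u + 42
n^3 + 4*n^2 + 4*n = n*(n + 2)^2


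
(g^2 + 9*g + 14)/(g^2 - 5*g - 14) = (g + 7)/(g - 7)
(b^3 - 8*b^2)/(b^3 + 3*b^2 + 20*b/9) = 9*b*(b - 8)/(9*b^2 + 27*b + 20)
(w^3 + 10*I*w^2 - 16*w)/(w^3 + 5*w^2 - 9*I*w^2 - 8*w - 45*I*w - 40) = w*(w^2 + 10*I*w - 16)/(w^3 + w^2*(5 - 9*I) - w*(8 + 45*I) - 40)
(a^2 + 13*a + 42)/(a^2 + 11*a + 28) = (a + 6)/(a + 4)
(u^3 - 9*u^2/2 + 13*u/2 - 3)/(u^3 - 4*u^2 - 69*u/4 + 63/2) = 2*(u^2 - 3*u + 2)/(2*u^2 - 5*u - 42)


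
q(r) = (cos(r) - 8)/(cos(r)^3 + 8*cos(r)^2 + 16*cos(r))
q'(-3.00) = 0.03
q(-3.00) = 1.00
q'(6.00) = 0.13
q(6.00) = -0.30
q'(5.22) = 1.77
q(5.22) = -0.77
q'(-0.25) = 0.11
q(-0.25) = -0.29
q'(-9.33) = 0.02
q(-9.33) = 1.00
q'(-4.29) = -2.56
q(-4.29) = 1.59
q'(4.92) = 11.41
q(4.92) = -2.14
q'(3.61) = 0.17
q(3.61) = 1.03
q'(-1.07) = 1.82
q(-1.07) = -0.78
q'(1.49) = -76.39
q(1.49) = -5.89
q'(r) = (cos(r) - 8)*(3*sin(r)*cos(r)^2 + 16*sin(r)*cos(r) + 16*sin(r))/(cos(r)^3 + 8*cos(r)^2 + 16*cos(r))^2 - sin(r)/(cos(r)^3 + 8*cos(r)^2 + 16*cos(r))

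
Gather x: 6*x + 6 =6*x + 6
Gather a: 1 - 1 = 0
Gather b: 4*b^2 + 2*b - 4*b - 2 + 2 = 4*b^2 - 2*b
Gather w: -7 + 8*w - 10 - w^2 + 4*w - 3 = -w^2 + 12*w - 20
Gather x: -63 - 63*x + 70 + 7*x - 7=-56*x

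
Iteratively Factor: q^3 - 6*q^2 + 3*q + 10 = (q - 2)*(q^2 - 4*q - 5) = (q - 2)*(q + 1)*(q - 5)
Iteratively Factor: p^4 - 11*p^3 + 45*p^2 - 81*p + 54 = (p - 3)*(p^3 - 8*p^2 + 21*p - 18) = (p - 3)*(p - 2)*(p^2 - 6*p + 9) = (p - 3)^2*(p - 2)*(p - 3)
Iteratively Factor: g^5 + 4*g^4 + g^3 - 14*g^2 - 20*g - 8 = (g + 2)*(g^4 + 2*g^3 - 3*g^2 - 8*g - 4) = (g - 2)*(g + 2)*(g^3 + 4*g^2 + 5*g + 2) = (g - 2)*(g + 1)*(g + 2)*(g^2 + 3*g + 2) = (g - 2)*(g + 1)*(g + 2)^2*(g + 1)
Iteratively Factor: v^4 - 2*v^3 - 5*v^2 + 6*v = (v - 1)*(v^3 - v^2 - 6*v) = (v - 3)*(v - 1)*(v^2 + 2*v) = (v - 3)*(v - 1)*(v + 2)*(v)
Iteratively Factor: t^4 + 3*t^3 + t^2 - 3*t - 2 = (t + 1)*(t^3 + 2*t^2 - t - 2) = (t + 1)^2*(t^2 + t - 2) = (t - 1)*(t + 1)^2*(t + 2)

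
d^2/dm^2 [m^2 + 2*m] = 2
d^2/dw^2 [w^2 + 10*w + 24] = 2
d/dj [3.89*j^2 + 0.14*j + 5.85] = 7.78*j + 0.14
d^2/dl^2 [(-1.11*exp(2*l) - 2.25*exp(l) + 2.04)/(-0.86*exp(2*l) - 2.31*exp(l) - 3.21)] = (-0.541025999999999*exp(4*l) - 16.838979*exp(3*l) - 24.733809*exp(2*l) + 40.707081*exp(l) + 38.311029)*exp(l)/(0.636056*exp(6*l) + 5.125428*exp(5*l) + 20.889486*exp(4*l) + 50.588307*exp(3*l) + 77.971221*exp(2*l) + 71.407413*exp(l) + 33.076161)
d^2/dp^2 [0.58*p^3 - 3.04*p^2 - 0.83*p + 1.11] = 3.48*p - 6.08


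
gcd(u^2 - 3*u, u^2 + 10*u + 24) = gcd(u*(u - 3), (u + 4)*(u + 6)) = 1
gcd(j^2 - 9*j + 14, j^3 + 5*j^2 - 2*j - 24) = j - 2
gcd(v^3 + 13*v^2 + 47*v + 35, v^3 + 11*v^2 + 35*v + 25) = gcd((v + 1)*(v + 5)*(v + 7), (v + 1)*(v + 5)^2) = v^2 + 6*v + 5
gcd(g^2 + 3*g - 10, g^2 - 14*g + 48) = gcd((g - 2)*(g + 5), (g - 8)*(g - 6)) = 1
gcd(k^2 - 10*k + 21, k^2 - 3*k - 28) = k - 7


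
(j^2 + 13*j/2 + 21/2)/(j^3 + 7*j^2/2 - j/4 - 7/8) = 4*(j + 3)/(4*j^2 - 1)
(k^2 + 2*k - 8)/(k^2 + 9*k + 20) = (k - 2)/(k + 5)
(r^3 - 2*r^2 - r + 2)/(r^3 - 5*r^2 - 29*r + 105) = (r^3 - 2*r^2 - r + 2)/(r^3 - 5*r^2 - 29*r + 105)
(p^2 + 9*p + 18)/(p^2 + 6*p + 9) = (p + 6)/(p + 3)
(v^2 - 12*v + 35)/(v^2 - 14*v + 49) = (v - 5)/(v - 7)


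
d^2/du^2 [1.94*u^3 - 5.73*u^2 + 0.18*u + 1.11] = 11.64*u - 11.46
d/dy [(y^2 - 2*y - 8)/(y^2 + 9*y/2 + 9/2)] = 2*(13*y^2 + 50*y + 54)/(4*y^4 + 36*y^3 + 117*y^2 + 162*y + 81)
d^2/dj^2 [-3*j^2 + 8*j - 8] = -6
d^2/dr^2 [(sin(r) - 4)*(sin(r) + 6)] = -2*sin(r) + 2*cos(2*r)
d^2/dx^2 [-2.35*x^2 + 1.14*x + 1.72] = -4.70000000000000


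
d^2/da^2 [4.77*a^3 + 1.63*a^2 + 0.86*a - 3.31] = 28.62*a + 3.26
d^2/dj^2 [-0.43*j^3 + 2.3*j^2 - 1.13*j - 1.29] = 4.6 - 2.58*j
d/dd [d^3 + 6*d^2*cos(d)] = 3*d*(-2*d*sin(d) + d + 4*cos(d))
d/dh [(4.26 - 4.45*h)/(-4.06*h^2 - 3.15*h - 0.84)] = (-18.067*h^2 + 34.5912*h + 17.157)/(16.4836*h^4 + 25.578*h^3 + 16.7433*h^2 + 5.292*h + 0.7056)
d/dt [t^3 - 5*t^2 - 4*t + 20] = 3*t^2 - 10*t - 4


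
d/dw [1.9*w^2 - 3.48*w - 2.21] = 3.8*w - 3.48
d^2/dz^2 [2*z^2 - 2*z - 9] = 4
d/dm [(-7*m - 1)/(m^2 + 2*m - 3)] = (7*m^2 + 2*m + 23)/(m^4 + 4*m^3 - 2*m^2 - 12*m + 9)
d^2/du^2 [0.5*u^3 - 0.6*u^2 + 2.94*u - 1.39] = 3.0*u - 1.2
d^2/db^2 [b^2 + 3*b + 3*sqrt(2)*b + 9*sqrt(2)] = 2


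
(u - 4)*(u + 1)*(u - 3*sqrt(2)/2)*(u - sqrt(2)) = u^4 - 5*sqrt(2)*u^3/2 - 3*u^3 - u^2 + 15*sqrt(2)*u^2/2 - 9*u + 10*sqrt(2)*u - 12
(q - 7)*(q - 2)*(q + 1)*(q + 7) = q^4 - q^3 - 51*q^2 + 49*q + 98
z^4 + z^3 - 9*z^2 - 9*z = z*(z - 3)*(z + 1)*(z + 3)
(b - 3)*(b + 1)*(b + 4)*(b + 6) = b^4 + 8*b^3 + b^2 - 78*b - 72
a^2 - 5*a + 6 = (a - 3)*(a - 2)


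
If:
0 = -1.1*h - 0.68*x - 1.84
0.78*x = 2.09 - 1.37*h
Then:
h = 38.81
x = -65.49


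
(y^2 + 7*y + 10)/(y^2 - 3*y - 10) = (y + 5)/(y - 5)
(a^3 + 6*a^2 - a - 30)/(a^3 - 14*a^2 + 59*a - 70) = (a^2 + 8*a + 15)/(a^2 - 12*a + 35)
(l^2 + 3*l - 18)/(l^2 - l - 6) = (l + 6)/(l + 2)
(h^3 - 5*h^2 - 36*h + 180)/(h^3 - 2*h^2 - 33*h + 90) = (h - 6)/(h - 3)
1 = 1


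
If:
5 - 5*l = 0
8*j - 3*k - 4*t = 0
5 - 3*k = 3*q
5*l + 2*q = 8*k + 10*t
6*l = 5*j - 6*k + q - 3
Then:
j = 92/183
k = -42/61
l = 1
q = 431/183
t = 557/366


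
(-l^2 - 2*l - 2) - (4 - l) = -l^2 - l - 6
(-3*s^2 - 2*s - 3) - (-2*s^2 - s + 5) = -s^2 - s - 8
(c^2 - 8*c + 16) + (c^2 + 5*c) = 2*c^2 - 3*c + 16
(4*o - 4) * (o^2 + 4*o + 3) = 4*o^3 + 12*o^2 - 4*o - 12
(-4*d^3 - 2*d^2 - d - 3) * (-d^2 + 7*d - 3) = 4*d^5 - 26*d^4 - d^3 + 2*d^2 - 18*d + 9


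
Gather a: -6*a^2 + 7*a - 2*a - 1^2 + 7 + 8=-6*a^2 + 5*a + 14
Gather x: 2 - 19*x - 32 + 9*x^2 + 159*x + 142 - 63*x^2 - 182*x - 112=-54*x^2 - 42*x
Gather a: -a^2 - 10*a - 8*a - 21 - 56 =-a^2 - 18*a - 77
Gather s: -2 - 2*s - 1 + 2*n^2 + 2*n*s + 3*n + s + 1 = 2*n^2 + 3*n + s*(2*n - 1) - 2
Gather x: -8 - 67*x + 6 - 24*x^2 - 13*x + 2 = -24*x^2 - 80*x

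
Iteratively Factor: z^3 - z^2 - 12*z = (z + 3)*(z^2 - 4*z) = z*(z + 3)*(z - 4)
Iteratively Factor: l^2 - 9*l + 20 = (l - 4)*(l - 5)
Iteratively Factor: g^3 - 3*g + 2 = (g + 2)*(g^2 - 2*g + 1) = (g - 1)*(g + 2)*(g - 1)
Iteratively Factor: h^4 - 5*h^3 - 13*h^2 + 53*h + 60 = (h + 1)*(h^3 - 6*h^2 - 7*h + 60) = (h + 1)*(h + 3)*(h^2 - 9*h + 20) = (h - 5)*(h + 1)*(h + 3)*(h - 4)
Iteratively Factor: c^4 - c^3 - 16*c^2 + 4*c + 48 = (c + 3)*(c^3 - 4*c^2 - 4*c + 16) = (c - 2)*(c + 3)*(c^2 - 2*c - 8) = (c - 2)*(c + 2)*(c + 3)*(c - 4)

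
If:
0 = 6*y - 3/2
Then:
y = 1/4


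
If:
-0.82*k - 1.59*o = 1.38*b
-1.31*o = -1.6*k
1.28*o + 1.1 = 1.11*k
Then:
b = 4.86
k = -2.43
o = -2.96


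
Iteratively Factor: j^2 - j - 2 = (j + 1)*(j - 2)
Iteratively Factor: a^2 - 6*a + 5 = (a - 5)*(a - 1)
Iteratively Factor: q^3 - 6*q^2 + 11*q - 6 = (q - 2)*(q^2 - 4*q + 3) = (q - 2)*(q - 1)*(q - 3)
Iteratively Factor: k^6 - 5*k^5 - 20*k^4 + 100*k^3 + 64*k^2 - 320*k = (k)*(k^5 - 5*k^4 - 20*k^3 + 100*k^2 + 64*k - 320) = k*(k + 4)*(k^4 - 9*k^3 + 16*k^2 + 36*k - 80) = k*(k - 2)*(k + 4)*(k^3 - 7*k^2 + 2*k + 40) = k*(k - 4)*(k - 2)*(k + 4)*(k^2 - 3*k - 10) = k*(k - 5)*(k - 4)*(k - 2)*(k + 4)*(k + 2)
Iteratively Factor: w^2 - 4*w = (w)*(w - 4)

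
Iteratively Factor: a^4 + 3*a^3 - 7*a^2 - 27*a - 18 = (a + 1)*(a^3 + 2*a^2 - 9*a - 18) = (a + 1)*(a + 2)*(a^2 - 9) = (a - 3)*(a + 1)*(a + 2)*(a + 3)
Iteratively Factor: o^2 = (o)*(o)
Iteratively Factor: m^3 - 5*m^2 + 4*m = (m)*(m^2 - 5*m + 4) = m*(m - 4)*(m - 1)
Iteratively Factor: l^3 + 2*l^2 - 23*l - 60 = (l + 4)*(l^2 - 2*l - 15) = (l - 5)*(l + 4)*(l + 3)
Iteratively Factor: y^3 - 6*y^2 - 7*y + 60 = (y + 3)*(y^2 - 9*y + 20) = (y - 5)*(y + 3)*(y - 4)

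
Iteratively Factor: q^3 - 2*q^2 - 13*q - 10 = (q + 2)*(q^2 - 4*q - 5) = (q - 5)*(q + 2)*(q + 1)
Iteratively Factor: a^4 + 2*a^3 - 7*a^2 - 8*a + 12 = (a - 2)*(a^3 + 4*a^2 + a - 6) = (a - 2)*(a + 2)*(a^2 + 2*a - 3) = (a - 2)*(a - 1)*(a + 2)*(a + 3)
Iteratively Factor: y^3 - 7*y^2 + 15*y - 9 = (y - 3)*(y^2 - 4*y + 3) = (y - 3)^2*(y - 1)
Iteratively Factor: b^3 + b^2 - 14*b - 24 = (b - 4)*(b^2 + 5*b + 6) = (b - 4)*(b + 3)*(b + 2)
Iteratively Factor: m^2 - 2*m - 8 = (m + 2)*(m - 4)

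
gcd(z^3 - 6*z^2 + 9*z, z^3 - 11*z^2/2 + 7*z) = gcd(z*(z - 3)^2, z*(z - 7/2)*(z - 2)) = z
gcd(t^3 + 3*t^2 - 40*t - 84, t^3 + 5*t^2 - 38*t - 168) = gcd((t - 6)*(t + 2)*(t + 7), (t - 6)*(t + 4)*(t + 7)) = t^2 + t - 42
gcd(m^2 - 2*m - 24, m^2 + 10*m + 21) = 1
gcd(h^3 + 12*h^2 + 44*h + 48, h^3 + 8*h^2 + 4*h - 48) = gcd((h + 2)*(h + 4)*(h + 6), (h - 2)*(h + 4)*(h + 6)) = h^2 + 10*h + 24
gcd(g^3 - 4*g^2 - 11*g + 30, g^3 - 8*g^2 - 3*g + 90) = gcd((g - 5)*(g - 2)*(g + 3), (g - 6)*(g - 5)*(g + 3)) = g^2 - 2*g - 15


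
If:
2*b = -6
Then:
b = -3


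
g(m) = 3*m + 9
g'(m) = 3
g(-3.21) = -0.63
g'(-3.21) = 3.00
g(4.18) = 21.54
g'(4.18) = 3.00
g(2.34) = 16.02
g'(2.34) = 3.00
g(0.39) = 10.17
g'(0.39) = 3.00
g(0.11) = 9.33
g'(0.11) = 3.00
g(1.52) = 13.56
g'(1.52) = 3.00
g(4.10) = 21.30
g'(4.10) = 3.00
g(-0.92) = 6.24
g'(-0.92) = 3.00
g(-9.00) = -18.00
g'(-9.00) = 3.00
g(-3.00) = 0.00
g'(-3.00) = 3.00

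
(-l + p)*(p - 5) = -l*p + 5*l + p^2 - 5*p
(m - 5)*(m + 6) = m^2 + m - 30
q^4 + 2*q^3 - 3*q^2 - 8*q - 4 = (q - 2)*(q + 1)^2*(q + 2)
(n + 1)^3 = n^3 + 3*n^2 + 3*n + 1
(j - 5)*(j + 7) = j^2 + 2*j - 35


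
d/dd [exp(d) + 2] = exp(d)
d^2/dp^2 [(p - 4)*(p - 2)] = 2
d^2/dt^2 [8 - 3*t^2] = -6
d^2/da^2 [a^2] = 2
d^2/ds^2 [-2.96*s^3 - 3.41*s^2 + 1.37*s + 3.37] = -17.76*s - 6.82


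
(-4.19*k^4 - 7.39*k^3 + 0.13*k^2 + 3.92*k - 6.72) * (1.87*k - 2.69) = -7.8353*k^5 - 2.5482*k^4 + 20.1222*k^3 + 6.9807*k^2 - 23.1112*k + 18.0768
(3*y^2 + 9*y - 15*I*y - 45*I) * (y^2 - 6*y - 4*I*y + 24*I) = 3*y^4 - 9*y^3 - 27*I*y^3 - 114*y^2 + 81*I*y^2 + 180*y + 486*I*y + 1080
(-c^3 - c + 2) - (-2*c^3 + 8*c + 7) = c^3 - 9*c - 5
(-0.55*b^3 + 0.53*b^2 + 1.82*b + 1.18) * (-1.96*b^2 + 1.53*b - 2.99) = 1.078*b^5 - 1.8803*b^4 - 1.1118*b^3 - 1.1129*b^2 - 3.6364*b - 3.5282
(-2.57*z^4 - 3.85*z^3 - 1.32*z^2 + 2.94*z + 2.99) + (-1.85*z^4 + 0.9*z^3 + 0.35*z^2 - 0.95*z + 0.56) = -4.42*z^4 - 2.95*z^3 - 0.97*z^2 + 1.99*z + 3.55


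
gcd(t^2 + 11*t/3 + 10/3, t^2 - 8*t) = 1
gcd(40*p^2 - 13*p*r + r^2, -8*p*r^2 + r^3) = 8*p - r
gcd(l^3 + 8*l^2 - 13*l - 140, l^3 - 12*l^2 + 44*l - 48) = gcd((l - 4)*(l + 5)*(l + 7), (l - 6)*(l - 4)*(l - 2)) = l - 4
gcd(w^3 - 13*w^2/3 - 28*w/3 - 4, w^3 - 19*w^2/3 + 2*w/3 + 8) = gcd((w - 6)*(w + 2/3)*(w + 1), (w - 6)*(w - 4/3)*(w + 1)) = w^2 - 5*w - 6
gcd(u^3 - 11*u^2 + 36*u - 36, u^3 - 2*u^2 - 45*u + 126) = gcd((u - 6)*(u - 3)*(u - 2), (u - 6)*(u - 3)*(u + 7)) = u^2 - 9*u + 18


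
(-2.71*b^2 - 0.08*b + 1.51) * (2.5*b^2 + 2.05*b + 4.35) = -6.775*b^4 - 5.7555*b^3 - 8.1775*b^2 + 2.7475*b + 6.5685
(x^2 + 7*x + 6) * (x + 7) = x^3 + 14*x^2 + 55*x + 42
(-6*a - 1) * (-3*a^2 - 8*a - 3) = 18*a^3 + 51*a^2 + 26*a + 3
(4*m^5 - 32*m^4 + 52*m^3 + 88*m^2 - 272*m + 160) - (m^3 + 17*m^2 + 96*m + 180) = 4*m^5 - 32*m^4 + 51*m^3 + 71*m^2 - 368*m - 20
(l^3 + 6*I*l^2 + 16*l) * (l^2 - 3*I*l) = l^5 + 3*I*l^4 + 34*l^3 - 48*I*l^2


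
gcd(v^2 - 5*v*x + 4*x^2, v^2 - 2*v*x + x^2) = -v + x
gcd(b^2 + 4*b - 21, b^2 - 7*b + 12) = b - 3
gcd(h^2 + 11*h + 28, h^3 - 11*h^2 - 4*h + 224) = h + 4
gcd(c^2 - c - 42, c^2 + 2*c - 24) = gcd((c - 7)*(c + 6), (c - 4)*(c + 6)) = c + 6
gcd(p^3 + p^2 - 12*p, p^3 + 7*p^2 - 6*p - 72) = p^2 + p - 12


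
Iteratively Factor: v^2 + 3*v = (v + 3)*(v)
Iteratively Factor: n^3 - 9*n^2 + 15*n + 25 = (n - 5)*(n^2 - 4*n - 5) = (n - 5)*(n + 1)*(n - 5)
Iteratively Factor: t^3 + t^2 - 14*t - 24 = (t + 3)*(t^2 - 2*t - 8) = (t - 4)*(t + 3)*(t + 2)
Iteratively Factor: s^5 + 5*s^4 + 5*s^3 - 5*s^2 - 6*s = (s + 1)*(s^4 + 4*s^3 + s^2 - 6*s) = (s - 1)*(s + 1)*(s^3 + 5*s^2 + 6*s) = (s - 1)*(s + 1)*(s + 3)*(s^2 + 2*s) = (s - 1)*(s + 1)*(s + 2)*(s + 3)*(s)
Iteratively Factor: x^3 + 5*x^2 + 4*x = (x + 4)*(x^2 + x) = (x + 1)*(x + 4)*(x)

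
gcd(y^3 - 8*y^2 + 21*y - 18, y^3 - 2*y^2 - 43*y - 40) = 1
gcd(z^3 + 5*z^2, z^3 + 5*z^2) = z^3 + 5*z^2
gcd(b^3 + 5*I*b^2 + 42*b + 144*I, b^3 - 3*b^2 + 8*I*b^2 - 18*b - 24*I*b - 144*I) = b + 8*I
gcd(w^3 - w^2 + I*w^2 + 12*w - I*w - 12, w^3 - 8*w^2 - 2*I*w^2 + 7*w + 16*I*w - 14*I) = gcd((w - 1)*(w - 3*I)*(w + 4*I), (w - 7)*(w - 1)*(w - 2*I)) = w - 1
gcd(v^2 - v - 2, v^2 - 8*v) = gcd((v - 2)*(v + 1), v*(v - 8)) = 1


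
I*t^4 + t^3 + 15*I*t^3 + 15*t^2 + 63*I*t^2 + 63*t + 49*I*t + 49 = (t + 7)^2*(t - I)*(I*t + I)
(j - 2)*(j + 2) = j^2 - 4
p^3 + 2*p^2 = p^2*(p + 2)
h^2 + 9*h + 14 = (h + 2)*(h + 7)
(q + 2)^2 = q^2 + 4*q + 4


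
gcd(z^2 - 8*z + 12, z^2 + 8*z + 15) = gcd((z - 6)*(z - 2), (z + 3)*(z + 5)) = 1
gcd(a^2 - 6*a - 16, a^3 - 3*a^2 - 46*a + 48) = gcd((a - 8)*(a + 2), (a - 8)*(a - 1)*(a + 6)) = a - 8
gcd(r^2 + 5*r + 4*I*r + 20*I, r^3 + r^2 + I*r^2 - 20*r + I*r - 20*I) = r + 5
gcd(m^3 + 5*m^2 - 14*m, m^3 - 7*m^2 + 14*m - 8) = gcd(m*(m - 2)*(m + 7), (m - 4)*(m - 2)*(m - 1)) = m - 2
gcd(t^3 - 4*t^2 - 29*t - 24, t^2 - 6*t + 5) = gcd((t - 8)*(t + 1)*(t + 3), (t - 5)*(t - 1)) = 1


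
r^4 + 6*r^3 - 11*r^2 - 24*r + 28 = (r - 2)*(r - 1)*(r + 2)*(r + 7)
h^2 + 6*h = h*(h + 6)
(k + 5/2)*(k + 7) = k^2 + 19*k/2 + 35/2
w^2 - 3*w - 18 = (w - 6)*(w + 3)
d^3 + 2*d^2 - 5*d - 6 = (d - 2)*(d + 1)*(d + 3)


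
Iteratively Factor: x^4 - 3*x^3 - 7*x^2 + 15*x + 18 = (x + 2)*(x^3 - 5*x^2 + 3*x + 9) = (x + 1)*(x + 2)*(x^2 - 6*x + 9) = (x - 3)*(x + 1)*(x + 2)*(x - 3)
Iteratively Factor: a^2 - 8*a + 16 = (a - 4)*(a - 4)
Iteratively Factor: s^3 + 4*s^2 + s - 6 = (s - 1)*(s^2 + 5*s + 6) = (s - 1)*(s + 2)*(s + 3)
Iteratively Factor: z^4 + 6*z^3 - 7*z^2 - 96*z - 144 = (z - 4)*(z^3 + 10*z^2 + 33*z + 36) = (z - 4)*(z + 4)*(z^2 + 6*z + 9) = (z - 4)*(z + 3)*(z + 4)*(z + 3)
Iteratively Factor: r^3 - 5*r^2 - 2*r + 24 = (r - 3)*(r^2 - 2*r - 8) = (r - 4)*(r - 3)*(r + 2)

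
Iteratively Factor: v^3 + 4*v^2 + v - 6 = (v + 3)*(v^2 + v - 2) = (v - 1)*(v + 3)*(v + 2)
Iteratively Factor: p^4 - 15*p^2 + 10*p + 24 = (p - 2)*(p^3 + 2*p^2 - 11*p - 12) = (p - 3)*(p - 2)*(p^2 + 5*p + 4) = (p - 3)*(p - 2)*(p + 4)*(p + 1)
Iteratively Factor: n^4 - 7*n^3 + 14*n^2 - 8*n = (n - 4)*(n^3 - 3*n^2 + 2*n) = n*(n - 4)*(n^2 - 3*n + 2) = n*(n - 4)*(n - 2)*(n - 1)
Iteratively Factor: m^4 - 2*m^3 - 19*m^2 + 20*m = (m + 4)*(m^3 - 6*m^2 + 5*m) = m*(m + 4)*(m^2 - 6*m + 5) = m*(m - 5)*(m + 4)*(m - 1)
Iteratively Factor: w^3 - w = (w)*(w^2 - 1) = w*(w + 1)*(w - 1)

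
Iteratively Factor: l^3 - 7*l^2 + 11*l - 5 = (l - 1)*(l^2 - 6*l + 5) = (l - 5)*(l - 1)*(l - 1)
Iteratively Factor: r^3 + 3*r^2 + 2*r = (r + 1)*(r^2 + 2*r) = r*(r + 1)*(r + 2)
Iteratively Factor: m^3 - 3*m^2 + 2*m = (m - 1)*(m^2 - 2*m) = (m - 2)*(m - 1)*(m)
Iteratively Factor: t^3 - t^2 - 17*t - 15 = (t + 3)*(t^2 - 4*t - 5) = (t - 5)*(t + 3)*(t + 1)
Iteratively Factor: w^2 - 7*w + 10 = (w - 2)*(w - 5)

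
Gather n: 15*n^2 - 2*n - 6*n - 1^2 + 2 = 15*n^2 - 8*n + 1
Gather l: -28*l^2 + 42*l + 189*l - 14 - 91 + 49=-28*l^2 + 231*l - 56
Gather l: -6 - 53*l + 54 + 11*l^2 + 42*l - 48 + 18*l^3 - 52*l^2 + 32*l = 18*l^3 - 41*l^2 + 21*l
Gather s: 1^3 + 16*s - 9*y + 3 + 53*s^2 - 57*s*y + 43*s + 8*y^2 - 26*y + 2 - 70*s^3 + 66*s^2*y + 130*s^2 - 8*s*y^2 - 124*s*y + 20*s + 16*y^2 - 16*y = -70*s^3 + s^2*(66*y + 183) + s*(-8*y^2 - 181*y + 79) + 24*y^2 - 51*y + 6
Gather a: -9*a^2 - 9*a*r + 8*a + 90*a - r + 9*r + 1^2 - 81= -9*a^2 + a*(98 - 9*r) + 8*r - 80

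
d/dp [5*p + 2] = 5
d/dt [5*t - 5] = 5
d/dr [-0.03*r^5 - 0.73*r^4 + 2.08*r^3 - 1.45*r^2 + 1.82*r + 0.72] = -0.15*r^4 - 2.92*r^3 + 6.24*r^2 - 2.9*r + 1.82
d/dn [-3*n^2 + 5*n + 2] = 5 - 6*n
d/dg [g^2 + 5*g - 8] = 2*g + 5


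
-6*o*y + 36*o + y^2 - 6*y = (-6*o + y)*(y - 6)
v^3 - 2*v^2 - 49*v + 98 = (v - 7)*(v - 2)*(v + 7)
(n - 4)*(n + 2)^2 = n^3 - 12*n - 16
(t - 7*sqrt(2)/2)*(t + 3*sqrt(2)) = t^2 - sqrt(2)*t/2 - 21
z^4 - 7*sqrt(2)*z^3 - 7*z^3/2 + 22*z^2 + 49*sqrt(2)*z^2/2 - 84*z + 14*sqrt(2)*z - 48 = (z - 4)*(z + 1/2)*(z - 4*sqrt(2))*(z - 3*sqrt(2))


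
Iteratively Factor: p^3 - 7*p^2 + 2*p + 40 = (p - 4)*(p^2 - 3*p - 10) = (p - 5)*(p - 4)*(p + 2)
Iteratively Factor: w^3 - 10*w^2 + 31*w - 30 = (w - 3)*(w^2 - 7*w + 10) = (w - 3)*(w - 2)*(w - 5)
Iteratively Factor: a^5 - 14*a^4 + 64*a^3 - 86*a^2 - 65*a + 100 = (a - 4)*(a^4 - 10*a^3 + 24*a^2 + 10*a - 25) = (a - 4)*(a + 1)*(a^3 - 11*a^2 + 35*a - 25) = (a - 5)*(a - 4)*(a + 1)*(a^2 - 6*a + 5) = (a - 5)^2*(a - 4)*(a + 1)*(a - 1)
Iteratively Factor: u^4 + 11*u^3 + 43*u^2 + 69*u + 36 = (u + 3)*(u^3 + 8*u^2 + 19*u + 12) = (u + 3)*(u + 4)*(u^2 + 4*u + 3) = (u + 1)*(u + 3)*(u + 4)*(u + 3)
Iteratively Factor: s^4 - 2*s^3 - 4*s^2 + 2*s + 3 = (s + 1)*(s^3 - 3*s^2 - s + 3) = (s + 1)^2*(s^2 - 4*s + 3) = (s - 1)*(s + 1)^2*(s - 3)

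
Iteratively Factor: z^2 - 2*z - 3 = (z - 3)*(z + 1)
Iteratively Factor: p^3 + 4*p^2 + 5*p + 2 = (p + 1)*(p^2 + 3*p + 2) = (p + 1)^2*(p + 2)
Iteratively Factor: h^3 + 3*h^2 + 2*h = (h + 1)*(h^2 + 2*h) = (h + 1)*(h + 2)*(h)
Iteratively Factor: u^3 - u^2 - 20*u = (u)*(u^2 - u - 20) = u*(u + 4)*(u - 5)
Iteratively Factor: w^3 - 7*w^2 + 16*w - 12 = (w - 2)*(w^2 - 5*w + 6) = (w - 2)^2*(w - 3)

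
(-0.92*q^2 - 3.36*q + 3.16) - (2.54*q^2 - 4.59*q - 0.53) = -3.46*q^2 + 1.23*q + 3.69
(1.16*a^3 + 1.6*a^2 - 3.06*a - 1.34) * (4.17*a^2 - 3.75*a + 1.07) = 4.8372*a^5 + 2.322*a^4 - 17.519*a^3 + 7.5992*a^2 + 1.7508*a - 1.4338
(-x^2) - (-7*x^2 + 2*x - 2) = 6*x^2 - 2*x + 2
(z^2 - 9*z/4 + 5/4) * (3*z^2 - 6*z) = 3*z^4 - 51*z^3/4 + 69*z^2/4 - 15*z/2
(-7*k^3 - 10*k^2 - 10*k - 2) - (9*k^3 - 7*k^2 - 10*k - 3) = -16*k^3 - 3*k^2 + 1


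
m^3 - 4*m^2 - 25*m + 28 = (m - 7)*(m - 1)*(m + 4)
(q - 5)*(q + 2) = q^2 - 3*q - 10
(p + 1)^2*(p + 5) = p^3 + 7*p^2 + 11*p + 5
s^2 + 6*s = s*(s + 6)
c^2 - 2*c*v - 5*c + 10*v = (c - 5)*(c - 2*v)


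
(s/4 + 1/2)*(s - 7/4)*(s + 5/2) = s^3/4 + 11*s^2/16 - 23*s/32 - 35/16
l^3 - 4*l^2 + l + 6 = (l - 3)*(l - 2)*(l + 1)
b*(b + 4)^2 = b^3 + 8*b^2 + 16*b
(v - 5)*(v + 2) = v^2 - 3*v - 10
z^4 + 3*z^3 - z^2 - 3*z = z*(z - 1)*(z + 1)*(z + 3)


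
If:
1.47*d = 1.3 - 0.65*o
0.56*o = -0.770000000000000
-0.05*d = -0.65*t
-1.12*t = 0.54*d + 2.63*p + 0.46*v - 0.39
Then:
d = 1.49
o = -1.38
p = -0.174904942965779*v - 0.207010941258633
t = 0.11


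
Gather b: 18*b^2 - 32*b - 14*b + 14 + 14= 18*b^2 - 46*b + 28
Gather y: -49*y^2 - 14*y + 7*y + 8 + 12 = -49*y^2 - 7*y + 20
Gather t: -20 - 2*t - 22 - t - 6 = -3*t - 48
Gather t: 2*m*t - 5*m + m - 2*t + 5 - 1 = -4*m + t*(2*m - 2) + 4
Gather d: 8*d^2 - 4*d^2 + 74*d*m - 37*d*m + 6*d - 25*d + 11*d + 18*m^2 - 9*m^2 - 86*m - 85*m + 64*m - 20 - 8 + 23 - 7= 4*d^2 + d*(37*m - 8) + 9*m^2 - 107*m - 12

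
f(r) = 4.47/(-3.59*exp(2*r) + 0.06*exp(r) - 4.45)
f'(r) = 4.47*(7.18*exp(2*r) - 0.06*exp(r))/(-3.59*exp(2*r) + 0.06*exp(r) - 4.45)^2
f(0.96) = -0.16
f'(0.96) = 0.26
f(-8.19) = -1.00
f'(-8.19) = -0.00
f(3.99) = -0.00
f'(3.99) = 0.00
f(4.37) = -0.00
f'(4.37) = 0.00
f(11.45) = -0.00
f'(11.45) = 0.00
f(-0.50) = -0.78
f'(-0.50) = 0.35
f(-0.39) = -0.74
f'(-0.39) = 0.40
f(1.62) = -0.05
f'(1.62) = 0.09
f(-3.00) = -1.00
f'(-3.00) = 0.00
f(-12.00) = -1.00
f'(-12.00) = 0.00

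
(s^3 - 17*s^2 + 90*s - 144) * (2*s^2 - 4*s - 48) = 2*s^5 - 38*s^4 + 200*s^3 + 168*s^2 - 3744*s + 6912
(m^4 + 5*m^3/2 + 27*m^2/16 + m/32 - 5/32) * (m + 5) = m^5 + 15*m^4/2 + 227*m^3/16 + 271*m^2/32 - 25/32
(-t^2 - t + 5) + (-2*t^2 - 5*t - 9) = -3*t^2 - 6*t - 4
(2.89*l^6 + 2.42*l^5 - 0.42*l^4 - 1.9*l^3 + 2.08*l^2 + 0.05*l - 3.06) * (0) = 0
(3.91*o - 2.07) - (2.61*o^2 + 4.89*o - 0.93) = -2.61*o^2 - 0.98*o - 1.14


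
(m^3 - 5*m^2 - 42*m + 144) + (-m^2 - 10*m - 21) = m^3 - 6*m^2 - 52*m + 123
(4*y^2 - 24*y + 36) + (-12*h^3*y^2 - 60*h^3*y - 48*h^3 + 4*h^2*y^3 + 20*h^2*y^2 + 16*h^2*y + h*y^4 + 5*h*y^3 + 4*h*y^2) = -12*h^3*y^2 - 60*h^3*y - 48*h^3 + 4*h^2*y^3 + 20*h^2*y^2 + 16*h^2*y + h*y^4 + 5*h*y^3 + 4*h*y^2 + 4*y^2 - 24*y + 36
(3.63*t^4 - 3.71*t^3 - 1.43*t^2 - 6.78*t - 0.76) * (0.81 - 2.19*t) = -7.9497*t^5 + 11.0652*t^4 + 0.1266*t^3 + 13.6899*t^2 - 3.8274*t - 0.6156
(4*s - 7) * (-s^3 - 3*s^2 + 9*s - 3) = -4*s^4 - 5*s^3 + 57*s^2 - 75*s + 21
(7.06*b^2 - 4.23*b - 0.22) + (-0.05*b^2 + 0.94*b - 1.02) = 7.01*b^2 - 3.29*b - 1.24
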